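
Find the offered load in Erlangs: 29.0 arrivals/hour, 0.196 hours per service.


Offered load a = lambda * E[S] = 29.0 * 0.196 = 5.68 Erlangs

5.68 Erlangs


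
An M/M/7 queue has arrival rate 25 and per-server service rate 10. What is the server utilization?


rho = lambda/(c*mu) = 25/(7*10) = 0.3571

0.3571


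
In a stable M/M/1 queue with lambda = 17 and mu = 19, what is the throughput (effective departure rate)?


For a stable queue (lambda < mu), throughput = lambda = 17 per hour

17 per hour


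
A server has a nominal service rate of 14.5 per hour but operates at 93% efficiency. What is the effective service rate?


Effective rate = mu * efficiency = 14.5 * 0.93 = 13.49 per hour

13.49 per hour


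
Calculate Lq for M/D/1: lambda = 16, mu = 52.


M/D/1: Lq = rho^2 / (2*(1-rho)) where rho = 16/52; Lq = 0.07

0.07


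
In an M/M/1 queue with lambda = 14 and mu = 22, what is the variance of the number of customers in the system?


rho = 14/22; Var(N) = rho/(1-rho)^2 = 4.81

4.81


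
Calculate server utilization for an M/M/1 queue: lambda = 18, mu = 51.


rho = lambda/mu = 18/51 = 0.3529

0.3529


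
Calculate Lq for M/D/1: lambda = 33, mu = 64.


M/D/1: Lq = rho^2 / (2*(1-rho)) where rho = 33/64; Lq = 0.27

0.27


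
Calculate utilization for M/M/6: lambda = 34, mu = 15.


rho = lambda/(c*mu) = 34/(6*15) = 0.3778

0.3778


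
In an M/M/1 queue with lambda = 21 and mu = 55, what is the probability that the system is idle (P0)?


P0 = 1 - rho = 1 - 21/55 = 0.6182

0.6182


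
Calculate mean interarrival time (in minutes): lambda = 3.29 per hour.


Mean interarrival time = 60/lambda = 60/3.29 = 18.24 minutes

18.24 minutes


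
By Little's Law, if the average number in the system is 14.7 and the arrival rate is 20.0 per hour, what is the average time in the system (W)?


W = L / lambda = 14.7 / 20.0 = 0.735 hours

0.735 hours


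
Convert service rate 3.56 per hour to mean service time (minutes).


Mean service time = 60/mu = 60/3.56 = 16.85 minutes

16.85 minutes


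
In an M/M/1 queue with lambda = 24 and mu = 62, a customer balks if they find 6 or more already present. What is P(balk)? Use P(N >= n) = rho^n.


P(N >= 6) = rho^6 = (24/62)^6 = 0.0034

0.0034


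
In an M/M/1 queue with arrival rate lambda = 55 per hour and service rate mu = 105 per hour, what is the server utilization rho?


rho = lambda/mu = 55/105 = 0.5238

0.5238


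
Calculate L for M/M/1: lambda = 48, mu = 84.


rho = 48/84; L = rho/(1-rho) = 1.33

1.33


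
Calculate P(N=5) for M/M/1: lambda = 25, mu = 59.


rho = 25/59; P(n) = (1-rho)*rho^n = (1-25/59)*(25/59)^5 = 0.0079

0.0079


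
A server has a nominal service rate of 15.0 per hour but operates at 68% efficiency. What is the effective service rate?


Effective rate = mu * efficiency = 15.0 * 0.68 = 10.2 per hour

10.2 per hour


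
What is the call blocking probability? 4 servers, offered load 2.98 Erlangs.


B(N,A) = (A^N/N!) / sum(A^k/k!, k=0..N) with N=4, A=2.98 = 0.2039

0.2039


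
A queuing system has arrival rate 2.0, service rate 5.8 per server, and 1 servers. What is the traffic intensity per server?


rho = lambda / (c * mu) = 2.0 / (1 * 5.8) = 0.3448

0.3448


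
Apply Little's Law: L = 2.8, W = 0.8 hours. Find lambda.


lambda = L / W = 2.8 / 0.8 = 3.5 per hour

3.5 per hour


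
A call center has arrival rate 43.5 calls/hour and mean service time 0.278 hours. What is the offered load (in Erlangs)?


Offered load a = lambda * E[S] = 43.5 * 0.278 = 12.09 Erlangs

12.09 Erlangs


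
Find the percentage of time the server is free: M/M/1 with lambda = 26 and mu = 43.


Idle fraction = (1 - rho) * 100 = (1 - 26/43) * 100 = 39.5%

39.5%


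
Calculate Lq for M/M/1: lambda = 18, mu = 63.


rho = 18/63; Lq = rho^2/(1-rho) = 0.11

0.11


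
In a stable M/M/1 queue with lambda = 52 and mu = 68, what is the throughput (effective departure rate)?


For a stable queue (lambda < mu), throughput = lambda = 52 per hour

52 per hour


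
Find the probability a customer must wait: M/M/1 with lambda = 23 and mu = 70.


P(wait) = rho = lambda/mu = 23/70 = 0.3286

0.3286


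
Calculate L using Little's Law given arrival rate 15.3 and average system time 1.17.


L = lambda * W = 15.3 * 1.17 = 17.9

17.9


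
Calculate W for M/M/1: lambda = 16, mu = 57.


W = 1/(mu - lambda) = 1/(57 - 16) = 0.0244 hours

0.0244 hours


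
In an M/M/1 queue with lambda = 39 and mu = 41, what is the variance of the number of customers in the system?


rho = 39/41; Var(N) = rho/(1-rho)^2 = 399.75

399.75


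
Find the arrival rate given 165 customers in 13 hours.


lambda = total arrivals / time = 165 / 13 = 12.69 per hour

12.69 per hour


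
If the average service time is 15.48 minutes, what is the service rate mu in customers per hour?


mu = 60 / avg_service_time = 60 / 15.48 = 3.88 per hour

3.88 per hour


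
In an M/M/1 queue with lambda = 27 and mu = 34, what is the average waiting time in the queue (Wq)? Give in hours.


rho = 27/34; Wq = rho/(mu - lambda) = 0.1134 hours

0.1134 hours


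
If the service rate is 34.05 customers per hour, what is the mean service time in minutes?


Mean service time = 60/mu = 60/34.05 = 1.76 minutes

1.76 minutes


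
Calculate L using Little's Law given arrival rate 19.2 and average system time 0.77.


L = lambda * W = 19.2 * 0.77 = 14.78

14.78


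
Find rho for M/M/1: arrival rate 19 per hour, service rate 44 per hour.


rho = lambda/mu = 19/44 = 0.4318

0.4318


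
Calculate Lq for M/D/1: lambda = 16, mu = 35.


M/D/1: Lq = rho^2 / (2*(1-rho)) where rho = 16/35; Lq = 0.19

0.19


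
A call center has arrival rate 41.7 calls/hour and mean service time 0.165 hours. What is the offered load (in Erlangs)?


Offered load a = lambda * E[S] = 41.7 * 0.165 = 6.88 Erlangs

6.88 Erlangs


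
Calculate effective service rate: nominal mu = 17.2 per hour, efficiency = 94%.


Effective rate = mu * efficiency = 17.2 * 0.94 = 16.17 per hour

16.17 per hour


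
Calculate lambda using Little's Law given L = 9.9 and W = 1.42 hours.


lambda = L / W = 9.9 / 1.42 = 6.97 per hour

6.97 per hour


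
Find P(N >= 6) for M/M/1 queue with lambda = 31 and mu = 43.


P(N >= 6) = rho^6 = (31/43)^6 = 0.1404

0.1404


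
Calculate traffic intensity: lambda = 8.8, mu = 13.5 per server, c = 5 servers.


rho = lambda / (c * mu) = 8.8 / (5 * 13.5) = 0.1304

0.1304


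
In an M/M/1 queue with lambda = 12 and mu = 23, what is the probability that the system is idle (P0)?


P0 = 1 - rho = 1 - 12/23 = 0.4783

0.4783


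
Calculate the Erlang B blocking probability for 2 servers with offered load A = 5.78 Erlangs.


B(N,A) = (A^N/N!) / sum(A^k/k!, k=0..N) with N=2, A=5.78 = 0.7113

0.7113


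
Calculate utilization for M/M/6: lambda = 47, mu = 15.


rho = lambda/(c*mu) = 47/(6*15) = 0.5222

0.5222


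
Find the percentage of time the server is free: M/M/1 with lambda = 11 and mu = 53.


Idle fraction = (1 - rho) * 100 = (1 - 11/53) * 100 = 79.2%

79.2%


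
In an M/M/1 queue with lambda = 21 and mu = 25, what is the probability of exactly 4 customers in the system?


rho = 21/25; P(n) = (1-rho)*rho^n = (1-21/25)*(21/25)^4 = 0.0797

0.0797


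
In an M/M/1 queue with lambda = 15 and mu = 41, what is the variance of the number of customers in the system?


rho = 15/41; Var(N) = rho/(1-rho)^2 = 0.91

0.91


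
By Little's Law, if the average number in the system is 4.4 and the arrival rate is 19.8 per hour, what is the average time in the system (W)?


W = L / lambda = 4.4 / 19.8 = 0.2222 hours

0.2222 hours


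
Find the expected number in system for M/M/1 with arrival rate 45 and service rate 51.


rho = 45/51; L = rho/(1-rho) = 7.5

7.5


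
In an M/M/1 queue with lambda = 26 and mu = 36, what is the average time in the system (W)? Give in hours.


W = 1/(mu - lambda) = 1/(36 - 26) = 0.1 hours

0.1 hours


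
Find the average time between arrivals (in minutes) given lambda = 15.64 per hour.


Mean interarrival time = 60/lambda = 60/15.64 = 3.84 minutes

3.84 minutes


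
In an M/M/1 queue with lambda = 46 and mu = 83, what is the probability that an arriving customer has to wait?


P(wait) = rho = lambda/mu = 46/83 = 0.5542

0.5542


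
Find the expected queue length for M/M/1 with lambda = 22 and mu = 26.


rho = 22/26; Lq = rho^2/(1-rho) = 4.65

4.65


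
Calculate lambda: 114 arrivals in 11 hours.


lambda = total arrivals / time = 114 / 11 = 10.36 per hour

10.36 per hour


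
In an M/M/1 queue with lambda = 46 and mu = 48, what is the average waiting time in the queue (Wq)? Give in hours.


rho = 46/48; Wq = rho/(mu - lambda) = 0.4792 hours

0.4792 hours


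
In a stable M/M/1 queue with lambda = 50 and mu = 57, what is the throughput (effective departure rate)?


For a stable queue (lambda < mu), throughput = lambda = 50 per hour

50 per hour


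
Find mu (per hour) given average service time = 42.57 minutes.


mu = 60 / avg_service_time = 60 / 42.57 = 1.41 per hour

1.41 per hour


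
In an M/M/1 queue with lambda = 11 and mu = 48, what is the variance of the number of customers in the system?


rho = 11/48; Var(N) = rho/(1-rho)^2 = 0.39

0.39


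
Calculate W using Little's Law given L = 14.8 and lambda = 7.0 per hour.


W = L / lambda = 14.8 / 7.0 = 2.1143 hours

2.1143 hours


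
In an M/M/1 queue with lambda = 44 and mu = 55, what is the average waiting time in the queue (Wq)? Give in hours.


rho = 44/55; Wq = rho/(mu - lambda) = 0.0727 hours

0.0727 hours


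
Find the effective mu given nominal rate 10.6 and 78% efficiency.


Effective rate = mu * efficiency = 10.6 * 0.78 = 8.27 per hour

8.27 per hour


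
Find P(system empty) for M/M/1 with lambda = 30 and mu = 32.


P0 = 1 - rho = 1 - 30/32 = 0.0625

0.0625


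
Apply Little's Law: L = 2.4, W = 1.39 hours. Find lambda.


lambda = L / W = 2.4 / 1.39 = 1.73 per hour

1.73 per hour


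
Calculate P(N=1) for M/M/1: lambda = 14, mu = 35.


rho = 14/35; P(n) = (1-rho)*rho^n = (1-14/35)*(14/35)^1 = 0.24

0.24


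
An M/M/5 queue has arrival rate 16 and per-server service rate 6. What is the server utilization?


rho = lambda/(c*mu) = 16/(5*6) = 0.5333

0.5333


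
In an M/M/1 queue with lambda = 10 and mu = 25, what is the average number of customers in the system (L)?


rho = 10/25; L = rho/(1-rho) = 0.67

0.67


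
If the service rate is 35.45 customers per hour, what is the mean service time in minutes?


Mean service time = 60/mu = 60/35.45 = 1.69 minutes

1.69 minutes


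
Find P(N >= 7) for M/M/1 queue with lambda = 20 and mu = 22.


P(N >= 7) = rho^7 = (20/22)^7 = 0.5132

0.5132


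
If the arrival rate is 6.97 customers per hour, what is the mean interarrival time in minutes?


Mean interarrival time = 60/lambda = 60/6.97 = 8.61 minutes

8.61 minutes


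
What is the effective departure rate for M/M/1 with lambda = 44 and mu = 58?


For a stable queue (lambda < mu), throughput = lambda = 44 per hour

44 per hour


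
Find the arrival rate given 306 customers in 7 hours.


lambda = total arrivals / time = 306 / 7 = 43.71 per hour

43.71 per hour


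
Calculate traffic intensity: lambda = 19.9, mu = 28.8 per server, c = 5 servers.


rho = lambda / (c * mu) = 19.9 / (5 * 28.8) = 0.1382

0.1382


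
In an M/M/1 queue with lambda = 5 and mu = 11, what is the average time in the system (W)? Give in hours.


W = 1/(mu - lambda) = 1/(11 - 5) = 0.1667 hours

0.1667 hours


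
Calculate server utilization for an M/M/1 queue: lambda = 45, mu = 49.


rho = lambda/mu = 45/49 = 0.9184

0.9184


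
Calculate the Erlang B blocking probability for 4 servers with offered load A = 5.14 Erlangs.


B(N,A) = (A^N/N!) / sum(A^k/k!, k=0..N) with N=4, A=5.14 = 0.4092

0.4092


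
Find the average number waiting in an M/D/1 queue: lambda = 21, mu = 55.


M/D/1: Lq = rho^2 / (2*(1-rho)) where rho = 21/55; Lq = 0.12

0.12


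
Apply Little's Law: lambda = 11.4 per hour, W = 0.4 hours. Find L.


L = lambda * W = 11.4 * 0.4 = 4.56

4.56


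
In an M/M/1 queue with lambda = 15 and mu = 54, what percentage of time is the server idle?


Idle fraction = (1 - rho) * 100 = (1 - 15/54) * 100 = 72.2%

72.2%


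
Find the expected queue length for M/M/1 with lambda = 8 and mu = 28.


rho = 8/28; Lq = rho^2/(1-rho) = 0.11

0.11


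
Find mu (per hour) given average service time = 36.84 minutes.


mu = 60 / avg_service_time = 60 / 36.84 = 1.63 per hour

1.63 per hour


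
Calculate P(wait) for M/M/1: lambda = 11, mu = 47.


P(wait) = rho = lambda/mu = 11/47 = 0.234

0.234


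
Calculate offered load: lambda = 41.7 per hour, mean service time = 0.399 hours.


Offered load a = lambda * E[S] = 41.7 * 0.399 = 16.64 Erlangs

16.64 Erlangs


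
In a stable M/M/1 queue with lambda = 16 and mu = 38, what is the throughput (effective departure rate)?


For a stable queue (lambda < mu), throughput = lambda = 16 per hour

16 per hour


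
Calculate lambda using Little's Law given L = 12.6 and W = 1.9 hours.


lambda = L / W = 12.6 / 1.9 = 6.63 per hour

6.63 per hour


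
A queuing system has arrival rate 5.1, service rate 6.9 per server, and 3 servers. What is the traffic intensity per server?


rho = lambda / (c * mu) = 5.1 / (3 * 6.9) = 0.2464

0.2464


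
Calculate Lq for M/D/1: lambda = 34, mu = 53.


M/D/1: Lq = rho^2 / (2*(1-rho)) where rho = 34/53; Lq = 0.57

0.57


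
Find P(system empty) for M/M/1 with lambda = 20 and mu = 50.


P0 = 1 - rho = 1 - 20/50 = 0.6

0.6


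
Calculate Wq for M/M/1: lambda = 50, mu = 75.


rho = 50/75; Wq = rho/(mu - lambda) = 0.0267 hours

0.0267 hours


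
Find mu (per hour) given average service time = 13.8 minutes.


mu = 60 / avg_service_time = 60 / 13.8 = 4.35 per hour

4.35 per hour


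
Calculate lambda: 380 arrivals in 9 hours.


lambda = total arrivals / time = 380 / 9 = 42.22 per hour

42.22 per hour


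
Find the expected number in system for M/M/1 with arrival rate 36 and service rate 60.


rho = 36/60; L = rho/(1-rho) = 1.5

1.5


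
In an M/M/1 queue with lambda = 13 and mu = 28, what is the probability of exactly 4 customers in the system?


rho = 13/28; P(n) = (1-rho)*rho^n = (1-13/28)*(13/28)^4 = 0.0249

0.0249


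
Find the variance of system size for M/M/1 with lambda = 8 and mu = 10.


rho = 8/10; Var(N) = rho/(1-rho)^2 = 20.0

20.0


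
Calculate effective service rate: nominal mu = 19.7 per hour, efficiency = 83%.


Effective rate = mu * efficiency = 19.7 * 0.83 = 16.35 per hour

16.35 per hour


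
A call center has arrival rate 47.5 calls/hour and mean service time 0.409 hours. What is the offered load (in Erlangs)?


Offered load a = lambda * E[S] = 47.5 * 0.409 = 19.43 Erlangs

19.43 Erlangs


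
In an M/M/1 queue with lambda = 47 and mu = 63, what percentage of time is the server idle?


Idle fraction = (1 - rho) * 100 = (1 - 47/63) * 100 = 25.4%

25.4%


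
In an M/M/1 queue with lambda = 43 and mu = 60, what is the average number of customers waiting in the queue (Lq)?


rho = 43/60; Lq = rho^2/(1-rho) = 1.81

1.81


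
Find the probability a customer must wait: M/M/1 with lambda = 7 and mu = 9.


P(wait) = rho = lambda/mu = 7/9 = 0.7778

0.7778


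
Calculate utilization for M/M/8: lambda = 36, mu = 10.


rho = lambda/(c*mu) = 36/(8*10) = 0.45

0.45


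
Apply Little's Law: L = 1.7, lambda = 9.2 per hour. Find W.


W = L / lambda = 1.7 / 9.2 = 0.1848 hours

0.1848 hours


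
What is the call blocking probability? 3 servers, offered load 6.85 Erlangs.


B(N,A) = (A^N/N!) / sum(A^k/k!, k=0..N) with N=3, A=6.85 = 0.6311

0.6311


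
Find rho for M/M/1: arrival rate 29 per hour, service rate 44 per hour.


rho = lambda/mu = 29/44 = 0.6591

0.6591


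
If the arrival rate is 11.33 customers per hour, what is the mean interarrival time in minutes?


Mean interarrival time = 60/lambda = 60/11.33 = 5.3 minutes

5.3 minutes


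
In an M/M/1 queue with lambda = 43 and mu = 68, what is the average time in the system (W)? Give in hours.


W = 1/(mu - lambda) = 1/(68 - 43) = 0.04 hours

0.04 hours


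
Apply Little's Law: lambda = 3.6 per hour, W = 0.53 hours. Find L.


L = lambda * W = 3.6 * 0.53 = 1.91

1.91


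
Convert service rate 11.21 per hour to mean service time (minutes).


Mean service time = 60/mu = 60/11.21 = 5.35 minutes

5.35 minutes


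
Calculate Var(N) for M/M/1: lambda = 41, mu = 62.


rho = 41/62; Var(N) = rho/(1-rho)^2 = 5.76

5.76


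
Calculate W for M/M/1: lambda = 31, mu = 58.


W = 1/(mu - lambda) = 1/(58 - 31) = 0.037 hours

0.037 hours


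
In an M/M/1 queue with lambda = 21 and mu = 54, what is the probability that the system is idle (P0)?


P0 = 1 - rho = 1 - 21/54 = 0.6111

0.6111


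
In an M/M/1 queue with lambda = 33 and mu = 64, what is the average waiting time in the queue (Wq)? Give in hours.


rho = 33/64; Wq = rho/(mu - lambda) = 0.0166 hours

0.0166 hours


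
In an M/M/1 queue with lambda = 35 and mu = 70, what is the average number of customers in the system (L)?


rho = 35/70; L = rho/(1-rho) = 1.0

1.0


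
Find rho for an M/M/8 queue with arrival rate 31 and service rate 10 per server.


rho = lambda/(c*mu) = 31/(8*10) = 0.3875

0.3875


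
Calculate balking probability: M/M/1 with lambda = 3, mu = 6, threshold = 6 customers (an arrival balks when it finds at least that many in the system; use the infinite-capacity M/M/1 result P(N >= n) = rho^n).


P(N >= 6) = rho^6 = (3/6)^6 = 0.0156

0.0156


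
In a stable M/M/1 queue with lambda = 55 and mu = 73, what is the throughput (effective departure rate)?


For a stable queue (lambda < mu), throughput = lambda = 55 per hour

55 per hour


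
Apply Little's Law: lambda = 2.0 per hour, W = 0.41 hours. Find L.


L = lambda * W = 2.0 * 0.41 = 0.82

0.82


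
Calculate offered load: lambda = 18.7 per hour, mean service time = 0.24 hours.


Offered load a = lambda * E[S] = 18.7 * 0.24 = 4.49 Erlangs

4.49 Erlangs


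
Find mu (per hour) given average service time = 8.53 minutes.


mu = 60 / avg_service_time = 60 / 8.53 = 7.03 per hour

7.03 per hour


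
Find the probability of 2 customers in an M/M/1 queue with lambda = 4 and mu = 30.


rho = 4/30; P(n) = (1-rho)*rho^n = (1-4/30)*(4/30)^2 = 0.0154

0.0154


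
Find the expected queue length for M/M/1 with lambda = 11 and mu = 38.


rho = 11/38; Lq = rho^2/(1-rho) = 0.12

0.12


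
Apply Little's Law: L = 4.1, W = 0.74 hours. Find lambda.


lambda = L / W = 4.1 / 0.74 = 5.54 per hour

5.54 per hour


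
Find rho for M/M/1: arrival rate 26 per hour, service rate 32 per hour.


rho = lambda/mu = 26/32 = 0.8125

0.8125


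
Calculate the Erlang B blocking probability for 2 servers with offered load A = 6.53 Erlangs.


B(N,A) = (A^N/N!) / sum(A^k/k!, k=0..N) with N=2, A=6.53 = 0.739

0.739


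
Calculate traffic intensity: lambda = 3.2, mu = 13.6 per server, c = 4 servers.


rho = lambda / (c * mu) = 3.2 / (4 * 13.6) = 0.0588

0.0588


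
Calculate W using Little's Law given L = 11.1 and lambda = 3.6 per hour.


W = L / lambda = 11.1 / 3.6 = 3.0833 hours

3.0833 hours


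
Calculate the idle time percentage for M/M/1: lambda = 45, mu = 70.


Idle fraction = (1 - rho) * 100 = (1 - 45/70) * 100 = 35.7%

35.7%


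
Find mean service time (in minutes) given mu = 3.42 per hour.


Mean service time = 60/mu = 60/3.42 = 17.54 minutes

17.54 minutes


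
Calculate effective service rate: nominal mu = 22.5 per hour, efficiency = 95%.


Effective rate = mu * efficiency = 22.5 * 0.95 = 21.38 per hour

21.38 per hour


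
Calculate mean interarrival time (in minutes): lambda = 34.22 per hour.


Mean interarrival time = 60/lambda = 60/34.22 = 1.75 minutes

1.75 minutes


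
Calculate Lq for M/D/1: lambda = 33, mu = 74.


M/D/1: Lq = rho^2 / (2*(1-rho)) where rho = 33/74; Lq = 0.18

0.18


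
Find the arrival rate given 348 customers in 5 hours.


lambda = total arrivals / time = 348 / 5 = 69.6 per hour

69.6 per hour


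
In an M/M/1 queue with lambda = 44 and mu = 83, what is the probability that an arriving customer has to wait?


P(wait) = rho = lambda/mu = 44/83 = 0.5301

0.5301


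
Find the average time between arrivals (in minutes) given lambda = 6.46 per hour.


Mean interarrival time = 60/lambda = 60/6.46 = 9.29 minutes

9.29 minutes


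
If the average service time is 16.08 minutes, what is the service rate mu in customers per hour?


mu = 60 / avg_service_time = 60 / 16.08 = 3.73 per hour

3.73 per hour


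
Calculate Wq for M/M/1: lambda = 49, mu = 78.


rho = 49/78; Wq = rho/(mu - lambda) = 0.0217 hours

0.0217 hours


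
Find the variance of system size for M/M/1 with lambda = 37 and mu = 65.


rho = 37/65; Var(N) = rho/(1-rho)^2 = 3.07

3.07


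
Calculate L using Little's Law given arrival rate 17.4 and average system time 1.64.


L = lambda * W = 17.4 * 1.64 = 28.54

28.54


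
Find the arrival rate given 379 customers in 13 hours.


lambda = total arrivals / time = 379 / 13 = 29.15 per hour

29.15 per hour


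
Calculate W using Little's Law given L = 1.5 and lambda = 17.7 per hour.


W = L / lambda = 1.5 / 17.7 = 0.0847 hours

0.0847 hours


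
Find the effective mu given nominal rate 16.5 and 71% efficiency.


Effective rate = mu * efficiency = 16.5 * 0.71 = 11.72 per hour

11.72 per hour


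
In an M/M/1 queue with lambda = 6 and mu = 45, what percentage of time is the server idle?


Idle fraction = (1 - rho) * 100 = (1 - 6/45) * 100 = 86.7%

86.7%


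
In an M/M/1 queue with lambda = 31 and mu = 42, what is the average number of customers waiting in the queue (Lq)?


rho = 31/42; Lq = rho^2/(1-rho) = 2.08

2.08


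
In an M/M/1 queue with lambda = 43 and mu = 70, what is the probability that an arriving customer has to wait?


P(wait) = rho = lambda/mu = 43/70 = 0.6143

0.6143


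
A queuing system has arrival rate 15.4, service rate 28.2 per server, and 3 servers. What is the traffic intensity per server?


rho = lambda / (c * mu) = 15.4 / (3 * 28.2) = 0.182

0.182


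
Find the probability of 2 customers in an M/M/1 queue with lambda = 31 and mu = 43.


rho = 31/43; P(n) = (1-rho)*rho^n = (1-31/43)*(31/43)^2 = 0.145

0.145


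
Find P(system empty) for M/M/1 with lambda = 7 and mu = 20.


P0 = 1 - rho = 1 - 7/20 = 0.65

0.65


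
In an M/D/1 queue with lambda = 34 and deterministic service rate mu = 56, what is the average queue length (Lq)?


M/D/1: Lq = rho^2 / (2*(1-rho)) where rho = 34/56; Lq = 0.47

0.47


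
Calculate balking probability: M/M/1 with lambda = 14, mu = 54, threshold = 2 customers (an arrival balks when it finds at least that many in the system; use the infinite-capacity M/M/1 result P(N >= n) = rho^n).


P(N >= 2) = rho^2 = (14/54)^2 = 0.0672

0.0672


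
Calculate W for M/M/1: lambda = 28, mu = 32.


W = 1/(mu - lambda) = 1/(32 - 28) = 0.25 hours

0.25 hours


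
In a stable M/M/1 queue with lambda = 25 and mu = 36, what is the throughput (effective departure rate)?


For a stable queue (lambda < mu), throughput = lambda = 25 per hour

25 per hour


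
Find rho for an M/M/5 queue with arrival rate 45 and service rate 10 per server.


rho = lambda/(c*mu) = 45/(5*10) = 0.9

0.9


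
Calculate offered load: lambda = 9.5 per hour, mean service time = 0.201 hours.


Offered load a = lambda * E[S] = 9.5 * 0.201 = 1.91 Erlangs

1.91 Erlangs


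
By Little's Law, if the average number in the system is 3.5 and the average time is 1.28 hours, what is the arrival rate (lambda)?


lambda = L / W = 3.5 / 1.28 = 2.73 per hour

2.73 per hour


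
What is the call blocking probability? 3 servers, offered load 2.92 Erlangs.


B(N,A) = (A^N/N!) / sum(A^k/k!, k=0..N) with N=3, A=2.92 = 0.3365

0.3365


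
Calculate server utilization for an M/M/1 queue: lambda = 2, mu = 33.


rho = lambda/mu = 2/33 = 0.0606

0.0606


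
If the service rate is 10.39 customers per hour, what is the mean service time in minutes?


Mean service time = 60/mu = 60/10.39 = 5.77 minutes

5.77 minutes


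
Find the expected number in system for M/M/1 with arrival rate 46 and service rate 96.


rho = 46/96; L = rho/(1-rho) = 0.92

0.92


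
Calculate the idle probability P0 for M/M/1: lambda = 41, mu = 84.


P0 = 1 - rho = 1 - 41/84 = 0.5119

0.5119


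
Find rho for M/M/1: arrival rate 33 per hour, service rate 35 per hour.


rho = lambda/mu = 33/35 = 0.9429

0.9429


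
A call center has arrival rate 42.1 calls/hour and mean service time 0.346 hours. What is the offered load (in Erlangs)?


Offered load a = lambda * E[S] = 42.1 * 0.346 = 14.57 Erlangs

14.57 Erlangs


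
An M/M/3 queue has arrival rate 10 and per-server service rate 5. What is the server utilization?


rho = lambda/(c*mu) = 10/(3*5) = 0.6667

0.6667


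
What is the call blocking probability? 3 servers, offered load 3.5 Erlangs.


B(N,A) = (A^N/N!) / sum(A^k/k!, k=0..N) with N=3, A=3.5 = 0.4021

0.4021


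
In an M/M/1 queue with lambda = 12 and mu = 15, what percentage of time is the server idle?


Idle fraction = (1 - rho) * 100 = (1 - 12/15) * 100 = 20.0%

20.0%


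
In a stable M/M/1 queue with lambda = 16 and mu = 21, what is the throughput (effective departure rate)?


For a stable queue (lambda < mu), throughput = lambda = 16 per hour

16 per hour


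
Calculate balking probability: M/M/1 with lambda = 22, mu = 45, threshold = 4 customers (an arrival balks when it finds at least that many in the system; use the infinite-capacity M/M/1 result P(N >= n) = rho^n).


P(N >= 4) = rho^4 = (22/45)^4 = 0.0571

0.0571


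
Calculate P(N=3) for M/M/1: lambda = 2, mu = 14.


rho = 2/14; P(n) = (1-rho)*rho^n = (1-2/14)*(2/14)^3 = 0.0025

0.0025


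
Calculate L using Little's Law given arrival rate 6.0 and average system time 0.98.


L = lambda * W = 6.0 * 0.98 = 5.88

5.88


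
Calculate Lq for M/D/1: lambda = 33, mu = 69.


M/D/1: Lq = rho^2 / (2*(1-rho)) where rho = 33/69; Lq = 0.22

0.22


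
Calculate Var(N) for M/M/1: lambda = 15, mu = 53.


rho = 15/53; Var(N) = rho/(1-rho)^2 = 0.55

0.55


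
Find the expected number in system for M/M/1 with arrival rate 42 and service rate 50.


rho = 42/50; L = rho/(1-rho) = 5.25

5.25


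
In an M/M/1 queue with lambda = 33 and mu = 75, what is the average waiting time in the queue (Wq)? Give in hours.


rho = 33/75; Wq = rho/(mu - lambda) = 0.0105 hours

0.0105 hours


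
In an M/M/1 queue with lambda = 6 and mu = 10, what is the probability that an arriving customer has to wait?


P(wait) = rho = lambda/mu = 6/10 = 0.6

0.6


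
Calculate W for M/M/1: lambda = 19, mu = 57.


W = 1/(mu - lambda) = 1/(57 - 19) = 0.0263 hours

0.0263 hours


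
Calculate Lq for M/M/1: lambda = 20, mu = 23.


rho = 20/23; Lq = rho^2/(1-rho) = 5.8

5.8


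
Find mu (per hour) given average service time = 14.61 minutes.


mu = 60 / avg_service_time = 60 / 14.61 = 4.11 per hour

4.11 per hour


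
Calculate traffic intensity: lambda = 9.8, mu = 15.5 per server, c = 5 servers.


rho = lambda / (c * mu) = 9.8 / (5 * 15.5) = 0.1265

0.1265


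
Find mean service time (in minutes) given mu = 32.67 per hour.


Mean service time = 60/mu = 60/32.67 = 1.84 minutes

1.84 minutes


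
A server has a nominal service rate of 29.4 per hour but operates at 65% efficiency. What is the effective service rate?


Effective rate = mu * efficiency = 29.4 * 0.65 = 19.11 per hour

19.11 per hour


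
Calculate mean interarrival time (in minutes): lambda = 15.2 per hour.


Mean interarrival time = 60/lambda = 60/15.2 = 3.95 minutes

3.95 minutes


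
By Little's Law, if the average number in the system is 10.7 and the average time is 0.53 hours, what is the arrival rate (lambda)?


lambda = L / W = 10.7 / 0.53 = 20.19 per hour

20.19 per hour


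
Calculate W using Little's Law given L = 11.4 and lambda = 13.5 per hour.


W = L / lambda = 11.4 / 13.5 = 0.8444 hours

0.8444 hours


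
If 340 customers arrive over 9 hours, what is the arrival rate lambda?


lambda = total arrivals / time = 340 / 9 = 37.78 per hour

37.78 per hour


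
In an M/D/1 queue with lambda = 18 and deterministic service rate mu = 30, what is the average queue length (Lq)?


M/D/1: Lq = rho^2 / (2*(1-rho)) where rho = 18/30; Lq = 0.45

0.45


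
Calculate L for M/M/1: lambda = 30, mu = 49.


rho = 30/49; L = rho/(1-rho) = 1.58

1.58


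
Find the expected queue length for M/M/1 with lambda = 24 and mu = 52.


rho = 24/52; Lq = rho^2/(1-rho) = 0.4

0.4


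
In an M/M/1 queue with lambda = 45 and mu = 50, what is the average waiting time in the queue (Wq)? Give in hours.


rho = 45/50; Wq = rho/(mu - lambda) = 0.18 hours

0.18 hours


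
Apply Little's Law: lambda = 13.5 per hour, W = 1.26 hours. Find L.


L = lambda * W = 13.5 * 1.26 = 17.01

17.01


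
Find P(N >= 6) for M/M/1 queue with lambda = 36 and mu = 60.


P(N >= 6) = rho^6 = (36/60)^6 = 0.0467

0.0467


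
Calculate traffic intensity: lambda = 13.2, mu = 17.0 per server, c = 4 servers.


rho = lambda / (c * mu) = 13.2 / (4 * 17.0) = 0.1941

0.1941


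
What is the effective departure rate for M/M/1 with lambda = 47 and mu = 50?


For a stable queue (lambda < mu), throughput = lambda = 47 per hour

47 per hour


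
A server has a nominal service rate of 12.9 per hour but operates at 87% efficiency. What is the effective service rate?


Effective rate = mu * efficiency = 12.9 * 0.87 = 11.22 per hour

11.22 per hour


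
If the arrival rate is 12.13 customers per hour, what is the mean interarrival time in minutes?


Mean interarrival time = 60/lambda = 60/12.13 = 4.95 minutes

4.95 minutes


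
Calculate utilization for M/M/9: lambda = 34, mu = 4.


rho = lambda/(c*mu) = 34/(9*4) = 0.9444

0.9444


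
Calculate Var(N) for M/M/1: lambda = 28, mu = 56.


rho = 28/56; Var(N) = rho/(1-rho)^2 = 2.0

2.0


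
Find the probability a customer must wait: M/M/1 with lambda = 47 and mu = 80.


P(wait) = rho = lambda/mu = 47/80 = 0.5875

0.5875


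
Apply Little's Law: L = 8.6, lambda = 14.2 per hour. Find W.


W = L / lambda = 8.6 / 14.2 = 0.6056 hours

0.6056 hours


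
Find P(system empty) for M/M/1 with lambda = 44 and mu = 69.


P0 = 1 - rho = 1 - 44/69 = 0.3623

0.3623


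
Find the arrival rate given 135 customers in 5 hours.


lambda = total arrivals / time = 135 / 5 = 27.0 per hour

27.0 per hour


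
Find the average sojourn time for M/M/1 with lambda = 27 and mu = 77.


W = 1/(mu - lambda) = 1/(77 - 27) = 0.02 hours

0.02 hours


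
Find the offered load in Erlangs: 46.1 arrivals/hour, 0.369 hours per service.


Offered load a = lambda * E[S] = 46.1 * 0.369 = 17.01 Erlangs

17.01 Erlangs


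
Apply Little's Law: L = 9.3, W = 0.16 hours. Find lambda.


lambda = L / W = 9.3 / 0.16 = 58.13 per hour

58.13 per hour


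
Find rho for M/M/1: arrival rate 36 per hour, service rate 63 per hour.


rho = lambda/mu = 36/63 = 0.5714

0.5714


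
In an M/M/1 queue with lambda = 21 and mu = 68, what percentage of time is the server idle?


Idle fraction = (1 - rho) * 100 = (1 - 21/68) * 100 = 69.1%

69.1%


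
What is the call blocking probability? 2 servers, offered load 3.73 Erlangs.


B(N,A) = (A^N/N!) / sum(A^k/k!, k=0..N) with N=2, A=3.73 = 0.5953

0.5953


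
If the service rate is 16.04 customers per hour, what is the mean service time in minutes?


Mean service time = 60/mu = 60/16.04 = 3.74 minutes

3.74 minutes


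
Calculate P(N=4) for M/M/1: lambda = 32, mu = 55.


rho = 32/55; P(n) = (1-rho)*rho^n = (1-32/55)*(32/55)^4 = 0.0479

0.0479


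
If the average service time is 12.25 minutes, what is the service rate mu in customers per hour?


mu = 60 / avg_service_time = 60 / 12.25 = 4.9 per hour

4.9 per hour


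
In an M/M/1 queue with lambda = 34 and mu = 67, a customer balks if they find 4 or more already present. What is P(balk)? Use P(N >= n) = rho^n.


P(N >= 4) = rho^4 = (34/67)^4 = 0.0663

0.0663


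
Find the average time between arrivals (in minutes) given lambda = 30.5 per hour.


Mean interarrival time = 60/lambda = 60/30.5 = 1.97 minutes

1.97 minutes


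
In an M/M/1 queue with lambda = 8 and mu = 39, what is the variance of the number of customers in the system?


rho = 8/39; Var(N) = rho/(1-rho)^2 = 0.32

0.32


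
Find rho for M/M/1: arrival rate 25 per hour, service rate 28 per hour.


rho = lambda/mu = 25/28 = 0.8929

0.8929


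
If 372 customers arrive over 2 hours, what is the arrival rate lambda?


lambda = total arrivals / time = 372 / 2 = 186.0 per hour

186.0 per hour


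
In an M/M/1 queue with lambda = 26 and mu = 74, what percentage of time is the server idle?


Idle fraction = (1 - rho) * 100 = (1 - 26/74) * 100 = 64.9%

64.9%


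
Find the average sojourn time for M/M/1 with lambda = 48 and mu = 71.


W = 1/(mu - lambda) = 1/(71 - 48) = 0.0435 hours

0.0435 hours


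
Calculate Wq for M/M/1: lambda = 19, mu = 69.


rho = 19/69; Wq = rho/(mu - lambda) = 0.0055 hours

0.0055 hours


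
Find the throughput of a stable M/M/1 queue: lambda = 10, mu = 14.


For a stable queue (lambda < mu), throughput = lambda = 10 per hour

10 per hour


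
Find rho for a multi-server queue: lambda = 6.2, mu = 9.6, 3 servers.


rho = lambda / (c * mu) = 6.2 / (3 * 9.6) = 0.2153

0.2153


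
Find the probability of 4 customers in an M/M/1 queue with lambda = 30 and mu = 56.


rho = 30/56; P(n) = (1-rho)*rho^n = (1-30/56)*(30/56)^4 = 0.0382

0.0382


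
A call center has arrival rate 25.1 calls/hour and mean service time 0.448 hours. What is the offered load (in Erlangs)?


Offered load a = lambda * E[S] = 25.1 * 0.448 = 11.24 Erlangs

11.24 Erlangs


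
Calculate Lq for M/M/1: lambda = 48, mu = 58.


rho = 48/58; Lq = rho^2/(1-rho) = 3.97

3.97


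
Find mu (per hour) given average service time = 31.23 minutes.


mu = 60 / avg_service_time = 60 / 31.23 = 1.92 per hour

1.92 per hour


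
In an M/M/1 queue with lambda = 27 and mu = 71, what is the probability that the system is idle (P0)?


P0 = 1 - rho = 1 - 27/71 = 0.6197

0.6197


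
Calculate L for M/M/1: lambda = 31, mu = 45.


rho = 31/45; L = rho/(1-rho) = 2.21

2.21


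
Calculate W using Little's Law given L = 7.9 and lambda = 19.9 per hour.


W = L / lambda = 7.9 / 19.9 = 0.397 hours

0.397 hours


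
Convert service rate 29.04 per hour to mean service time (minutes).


Mean service time = 60/mu = 60/29.04 = 2.07 minutes

2.07 minutes


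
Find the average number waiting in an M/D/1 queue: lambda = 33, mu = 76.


M/D/1: Lq = rho^2 / (2*(1-rho)) where rho = 33/76; Lq = 0.17

0.17


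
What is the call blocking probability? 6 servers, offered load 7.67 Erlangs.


B(N,A) = (A^N/N!) / sum(A^k/k!, k=0..N) with N=6, A=7.67 = 0.3714

0.3714


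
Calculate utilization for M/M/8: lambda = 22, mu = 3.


rho = lambda/(c*mu) = 22/(8*3) = 0.9167

0.9167


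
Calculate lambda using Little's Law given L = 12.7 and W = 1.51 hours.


lambda = L / W = 12.7 / 1.51 = 8.41 per hour

8.41 per hour


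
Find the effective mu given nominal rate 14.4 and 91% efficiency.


Effective rate = mu * efficiency = 14.4 * 0.91 = 13.1 per hour

13.1 per hour


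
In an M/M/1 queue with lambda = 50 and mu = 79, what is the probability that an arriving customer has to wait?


P(wait) = rho = lambda/mu = 50/79 = 0.6329

0.6329


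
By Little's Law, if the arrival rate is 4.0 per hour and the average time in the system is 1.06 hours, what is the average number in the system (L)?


L = lambda * W = 4.0 * 1.06 = 4.24

4.24


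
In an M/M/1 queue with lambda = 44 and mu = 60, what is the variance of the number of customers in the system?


rho = 44/60; Var(N) = rho/(1-rho)^2 = 10.31

10.31


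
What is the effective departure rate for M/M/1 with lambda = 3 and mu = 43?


For a stable queue (lambda < mu), throughput = lambda = 3 per hour

3 per hour


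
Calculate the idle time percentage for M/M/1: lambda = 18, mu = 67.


Idle fraction = (1 - rho) * 100 = (1 - 18/67) * 100 = 73.1%

73.1%


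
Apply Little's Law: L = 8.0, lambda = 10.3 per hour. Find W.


W = L / lambda = 8.0 / 10.3 = 0.7767 hours

0.7767 hours


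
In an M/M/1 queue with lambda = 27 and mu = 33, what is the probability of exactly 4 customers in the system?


rho = 27/33; P(n) = (1-rho)*rho^n = (1-27/33)*(27/33)^4 = 0.0815

0.0815


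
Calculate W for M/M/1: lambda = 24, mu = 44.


W = 1/(mu - lambda) = 1/(44 - 24) = 0.05 hours

0.05 hours


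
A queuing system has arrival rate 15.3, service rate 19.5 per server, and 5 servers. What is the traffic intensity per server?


rho = lambda / (c * mu) = 15.3 / (5 * 19.5) = 0.1569

0.1569


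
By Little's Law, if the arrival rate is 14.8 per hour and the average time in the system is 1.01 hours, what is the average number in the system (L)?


L = lambda * W = 14.8 * 1.01 = 14.95

14.95


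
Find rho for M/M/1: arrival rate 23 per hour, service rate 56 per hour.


rho = lambda/mu = 23/56 = 0.4107

0.4107


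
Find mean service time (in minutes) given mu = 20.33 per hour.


Mean service time = 60/mu = 60/20.33 = 2.95 minutes

2.95 minutes


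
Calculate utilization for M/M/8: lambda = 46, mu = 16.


rho = lambda/(c*mu) = 46/(8*16) = 0.3594

0.3594


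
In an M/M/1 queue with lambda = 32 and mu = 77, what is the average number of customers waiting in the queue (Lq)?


rho = 32/77; Lq = rho^2/(1-rho) = 0.3

0.3


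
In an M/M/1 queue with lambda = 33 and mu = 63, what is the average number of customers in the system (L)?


rho = 33/63; L = rho/(1-rho) = 1.1

1.1


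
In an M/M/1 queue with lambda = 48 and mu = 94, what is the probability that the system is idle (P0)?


P0 = 1 - rho = 1 - 48/94 = 0.4894

0.4894


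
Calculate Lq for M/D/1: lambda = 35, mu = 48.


M/D/1: Lq = rho^2 / (2*(1-rho)) where rho = 35/48; Lq = 0.98

0.98


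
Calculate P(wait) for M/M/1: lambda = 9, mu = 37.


P(wait) = rho = lambda/mu = 9/37 = 0.2432

0.2432


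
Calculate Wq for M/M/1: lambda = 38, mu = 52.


rho = 38/52; Wq = rho/(mu - lambda) = 0.0522 hours

0.0522 hours


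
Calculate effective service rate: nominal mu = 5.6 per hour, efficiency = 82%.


Effective rate = mu * efficiency = 5.6 * 0.82 = 4.59 per hour

4.59 per hour


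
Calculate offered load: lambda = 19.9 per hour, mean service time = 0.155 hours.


Offered load a = lambda * E[S] = 19.9 * 0.155 = 3.08 Erlangs

3.08 Erlangs


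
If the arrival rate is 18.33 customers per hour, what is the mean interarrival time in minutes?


Mean interarrival time = 60/lambda = 60/18.33 = 3.27 minutes

3.27 minutes
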